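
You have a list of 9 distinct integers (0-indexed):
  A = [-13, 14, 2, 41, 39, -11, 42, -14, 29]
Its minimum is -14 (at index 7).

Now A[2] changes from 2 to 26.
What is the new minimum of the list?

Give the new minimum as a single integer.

Old min = -14 (at index 7)
Change: A[2] 2 -> 26
Changed element was NOT the old min.
  New min = min(old_min, new_val) = min(-14, 26) = -14

Answer: -14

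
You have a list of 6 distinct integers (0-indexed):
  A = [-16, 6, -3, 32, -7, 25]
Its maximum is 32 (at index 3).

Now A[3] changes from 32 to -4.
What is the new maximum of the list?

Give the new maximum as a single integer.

Old max = 32 (at index 3)
Change: A[3] 32 -> -4
Changed element WAS the max -> may need rescan.
  Max of remaining elements: 25
  New max = max(-4, 25) = 25

Answer: 25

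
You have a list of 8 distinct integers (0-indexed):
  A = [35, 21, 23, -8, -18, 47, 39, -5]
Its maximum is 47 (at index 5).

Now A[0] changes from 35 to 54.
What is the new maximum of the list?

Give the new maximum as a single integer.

Old max = 47 (at index 5)
Change: A[0] 35 -> 54
Changed element was NOT the old max.
  New max = max(old_max, new_val) = max(47, 54) = 54

Answer: 54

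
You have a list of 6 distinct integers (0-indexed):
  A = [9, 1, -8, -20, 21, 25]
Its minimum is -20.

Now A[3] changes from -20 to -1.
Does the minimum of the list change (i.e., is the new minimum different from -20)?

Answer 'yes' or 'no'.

Old min = -20
Change: A[3] -20 -> -1
Changed element was the min; new min must be rechecked.
New min = -8; changed? yes

Answer: yes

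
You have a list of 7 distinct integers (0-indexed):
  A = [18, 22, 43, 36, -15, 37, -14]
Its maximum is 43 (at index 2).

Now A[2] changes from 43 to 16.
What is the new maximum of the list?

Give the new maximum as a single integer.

Old max = 43 (at index 2)
Change: A[2] 43 -> 16
Changed element WAS the max -> may need rescan.
  Max of remaining elements: 37
  New max = max(16, 37) = 37

Answer: 37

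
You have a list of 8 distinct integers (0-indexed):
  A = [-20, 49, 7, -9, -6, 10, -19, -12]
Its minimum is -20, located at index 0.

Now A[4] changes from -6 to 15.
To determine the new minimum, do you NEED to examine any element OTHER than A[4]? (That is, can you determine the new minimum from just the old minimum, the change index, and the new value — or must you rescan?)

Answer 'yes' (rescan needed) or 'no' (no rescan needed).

Answer: no

Derivation:
Old min = -20 at index 0
Change at index 4: -6 -> 15
Index 4 was NOT the min. New min = min(-20, 15). No rescan of other elements needed.
Needs rescan: no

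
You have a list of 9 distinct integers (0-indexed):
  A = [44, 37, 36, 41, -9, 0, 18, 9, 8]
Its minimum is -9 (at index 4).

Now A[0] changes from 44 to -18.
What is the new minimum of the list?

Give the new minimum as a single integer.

Old min = -9 (at index 4)
Change: A[0] 44 -> -18
Changed element was NOT the old min.
  New min = min(old_min, new_val) = min(-9, -18) = -18

Answer: -18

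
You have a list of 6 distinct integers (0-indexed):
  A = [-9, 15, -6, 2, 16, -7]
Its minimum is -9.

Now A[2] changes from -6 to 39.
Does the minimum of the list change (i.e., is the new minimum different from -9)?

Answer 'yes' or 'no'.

Old min = -9
Change: A[2] -6 -> 39
Changed element was NOT the min; min changes only if 39 < -9.
New min = -9; changed? no

Answer: no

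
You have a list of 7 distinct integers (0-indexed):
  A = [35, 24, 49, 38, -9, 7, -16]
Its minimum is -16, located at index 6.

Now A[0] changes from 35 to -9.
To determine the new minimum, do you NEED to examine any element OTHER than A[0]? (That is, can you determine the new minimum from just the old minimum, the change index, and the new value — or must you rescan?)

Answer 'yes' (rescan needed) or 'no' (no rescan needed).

Answer: no

Derivation:
Old min = -16 at index 6
Change at index 0: 35 -> -9
Index 0 was NOT the min. New min = min(-16, -9). No rescan of other elements needed.
Needs rescan: no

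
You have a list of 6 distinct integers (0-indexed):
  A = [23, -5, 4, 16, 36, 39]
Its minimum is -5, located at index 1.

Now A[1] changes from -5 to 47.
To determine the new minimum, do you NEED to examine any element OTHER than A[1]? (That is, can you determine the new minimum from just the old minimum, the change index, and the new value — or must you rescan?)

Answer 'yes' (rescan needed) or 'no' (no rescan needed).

Answer: yes

Derivation:
Old min = -5 at index 1
Change at index 1: -5 -> 47
Index 1 WAS the min and new value 47 > old min -5. Must rescan other elements to find the new min.
Needs rescan: yes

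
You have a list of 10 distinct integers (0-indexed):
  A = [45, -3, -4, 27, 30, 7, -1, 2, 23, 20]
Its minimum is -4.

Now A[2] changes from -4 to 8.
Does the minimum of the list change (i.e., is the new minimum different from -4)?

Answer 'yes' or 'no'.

Old min = -4
Change: A[2] -4 -> 8
Changed element was the min; new min must be rechecked.
New min = -3; changed? yes

Answer: yes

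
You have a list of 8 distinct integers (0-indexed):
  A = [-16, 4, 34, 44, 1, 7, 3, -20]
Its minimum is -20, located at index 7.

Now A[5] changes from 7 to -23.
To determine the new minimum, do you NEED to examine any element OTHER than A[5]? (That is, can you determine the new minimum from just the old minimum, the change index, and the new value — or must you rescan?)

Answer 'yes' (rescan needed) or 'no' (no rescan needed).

Old min = -20 at index 7
Change at index 5: 7 -> -23
Index 5 was NOT the min. New min = min(-20, -23). No rescan of other elements needed.
Needs rescan: no

Answer: no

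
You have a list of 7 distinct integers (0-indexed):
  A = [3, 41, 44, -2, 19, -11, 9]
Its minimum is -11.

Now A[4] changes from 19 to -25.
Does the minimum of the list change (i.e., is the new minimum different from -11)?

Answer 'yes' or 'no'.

Old min = -11
Change: A[4] 19 -> -25
Changed element was NOT the min; min changes only if -25 < -11.
New min = -25; changed? yes

Answer: yes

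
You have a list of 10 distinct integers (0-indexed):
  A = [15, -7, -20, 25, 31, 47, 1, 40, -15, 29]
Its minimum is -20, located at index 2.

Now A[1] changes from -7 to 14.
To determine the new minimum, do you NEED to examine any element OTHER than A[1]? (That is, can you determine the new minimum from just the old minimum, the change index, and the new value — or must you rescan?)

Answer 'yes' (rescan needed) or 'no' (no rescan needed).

Answer: no

Derivation:
Old min = -20 at index 2
Change at index 1: -7 -> 14
Index 1 was NOT the min. New min = min(-20, 14). No rescan of other elements needed.
Needs rescan: no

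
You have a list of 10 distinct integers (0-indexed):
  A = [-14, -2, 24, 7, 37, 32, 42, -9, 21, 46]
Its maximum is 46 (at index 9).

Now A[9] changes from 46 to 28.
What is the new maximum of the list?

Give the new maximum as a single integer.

Answer: 42

Derivation:
Old max = 46 (at index 9)
Change: A[9] 46 -> 28
Changed element WAS the max -> may need rescan.
  Max of remaining elements: 42
  New max = max(28, 42) = 42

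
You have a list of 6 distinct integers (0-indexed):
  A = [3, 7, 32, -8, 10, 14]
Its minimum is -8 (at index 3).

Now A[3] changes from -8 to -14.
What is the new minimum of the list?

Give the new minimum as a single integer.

Old min = -8 (at index 3)
Change: A[3] -8 -> -14
Changed element WAS the min. Need to check: is -14 still <= all others?
  Min of remaining elements: 3
  New min = min(-14, 3) = -14

Answer: -14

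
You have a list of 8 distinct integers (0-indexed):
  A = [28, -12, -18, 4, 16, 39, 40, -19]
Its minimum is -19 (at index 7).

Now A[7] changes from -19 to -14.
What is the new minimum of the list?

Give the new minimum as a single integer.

Old min = -19 (at index 7)
Change: A[7] -19 -> -14
Changed element WAS the min. Need to check: is -14 still <= all others?
  Min of remaining elements: -18
  New min = min(-14, -18) = -18

Answer: -18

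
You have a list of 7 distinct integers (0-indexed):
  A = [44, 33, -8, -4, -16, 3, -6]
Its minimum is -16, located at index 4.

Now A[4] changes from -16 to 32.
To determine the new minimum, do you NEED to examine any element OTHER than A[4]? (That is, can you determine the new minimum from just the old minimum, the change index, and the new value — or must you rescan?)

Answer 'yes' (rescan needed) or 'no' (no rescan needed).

Answer: yes

Derivation:
Old min = -16 at index 4
Change at index 4: -16 -> 32
Index 4 WAS the min and new value 32 > old min -16. Must rescan other elements to find the new min.
Needs rescan: yes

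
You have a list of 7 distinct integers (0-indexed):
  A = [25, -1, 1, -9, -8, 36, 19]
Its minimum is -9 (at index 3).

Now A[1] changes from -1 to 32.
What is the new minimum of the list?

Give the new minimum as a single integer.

Answer: -9

Derivation:
Old min = -9 (at index 3)
Change: A[1] -1 -> 32
Changed element was NOT the old min.
  New min = min(old_min, new_val) = min(-9, 32) = -9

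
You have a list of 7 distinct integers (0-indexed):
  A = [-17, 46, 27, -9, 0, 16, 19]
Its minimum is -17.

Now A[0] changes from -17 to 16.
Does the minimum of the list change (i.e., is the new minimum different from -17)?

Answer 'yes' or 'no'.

Answer: yes

Derivation:
Old min = -17
Change: A[0] -17 -> 16
Changed element was the min; new min must be rechecked.
New min = -9; changed? yes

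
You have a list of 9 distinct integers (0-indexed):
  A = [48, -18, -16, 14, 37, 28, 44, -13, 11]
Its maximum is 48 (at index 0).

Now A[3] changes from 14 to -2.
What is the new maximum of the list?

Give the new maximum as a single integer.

Answer: 48

Derivation:
Old max = 48 (at index 0)
Change: A[3] 14 -> -2
Changed element was NOT the old max.
  New max = max(old_max, new_val) = max(48, -2) = 48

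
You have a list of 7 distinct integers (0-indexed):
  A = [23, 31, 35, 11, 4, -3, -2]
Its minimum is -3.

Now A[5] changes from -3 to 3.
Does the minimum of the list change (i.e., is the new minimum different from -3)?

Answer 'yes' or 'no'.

Old min = -3
Change: A[5] -3 -> 3
Changed element was the min; new min must be rechecked.
New min = -2; changed? yes

Answer: yes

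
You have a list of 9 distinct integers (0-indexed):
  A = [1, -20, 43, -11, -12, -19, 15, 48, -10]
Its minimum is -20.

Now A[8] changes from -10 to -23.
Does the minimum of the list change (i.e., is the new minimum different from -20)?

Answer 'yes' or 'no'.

Answer: yes

Derivation:
Old min = -20
Change: A[8] -10 -> -23
Changed element was NOT the min; min changes only if -23 < -20.
New min = -23; changed? yes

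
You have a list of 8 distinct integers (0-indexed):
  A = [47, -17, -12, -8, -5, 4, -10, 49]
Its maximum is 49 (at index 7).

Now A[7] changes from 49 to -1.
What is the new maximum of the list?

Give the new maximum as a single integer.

Answer: 47

Derivation:
Old max = 49 (at index 7)
Change: A[7] 49 -> -1
Changed element WAS the max -> may need rescan.
  Max of remaining elements: 47
  New max = max(-1, 47) = 47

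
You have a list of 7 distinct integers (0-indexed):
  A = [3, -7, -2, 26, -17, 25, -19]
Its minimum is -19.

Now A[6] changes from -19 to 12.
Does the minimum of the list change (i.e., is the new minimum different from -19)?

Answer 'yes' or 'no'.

Answer: yes

Derivation:
Old min = -19
Change: A[6] -19 -> 12
Changed element was the min; new min must be rechecked.
New min = -17; changed? yes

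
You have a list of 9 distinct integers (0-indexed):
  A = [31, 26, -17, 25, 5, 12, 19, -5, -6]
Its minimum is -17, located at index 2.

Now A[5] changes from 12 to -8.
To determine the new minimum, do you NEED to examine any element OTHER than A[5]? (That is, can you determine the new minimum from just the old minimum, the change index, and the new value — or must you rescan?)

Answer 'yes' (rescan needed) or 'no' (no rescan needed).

Answer: no

Derivation:
Old min = -17 at index 2
Change at index 5: 12 -> -8
Index 5 was NOT the min. New min = min(-17, -8). No rescan of other elements needed.
Needs rescan: no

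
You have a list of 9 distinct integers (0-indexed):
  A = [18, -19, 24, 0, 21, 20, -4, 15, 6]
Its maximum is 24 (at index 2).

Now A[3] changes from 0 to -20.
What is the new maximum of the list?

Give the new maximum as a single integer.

Old max = 24 (at index 2)
Change: A[3] 0 -> -20
Changed element was NOT the old max.
  New max = max(old_max, new_val) = max(24, -20) = 24

Answer: 24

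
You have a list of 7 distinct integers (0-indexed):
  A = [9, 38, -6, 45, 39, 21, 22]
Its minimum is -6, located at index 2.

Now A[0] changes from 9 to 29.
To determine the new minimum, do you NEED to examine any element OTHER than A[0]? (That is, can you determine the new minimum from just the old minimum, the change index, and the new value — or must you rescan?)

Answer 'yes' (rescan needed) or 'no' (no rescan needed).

Answer: no

Derivation:
Old min = -6 at index 2
Change at index 0: 9 -> 29
Index 0 was NOT the min. New min = min(-6, 29). No rescan of other elements needed.
Needs rescan: no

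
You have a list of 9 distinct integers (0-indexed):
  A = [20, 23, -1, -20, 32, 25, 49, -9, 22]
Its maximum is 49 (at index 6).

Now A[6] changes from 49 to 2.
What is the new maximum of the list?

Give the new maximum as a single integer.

Answer: 32

Derivation:
Old max = 49 (at index 6)
Change: A[6] 49 -> 2
Changed element WAS the max -> may need rescan.
  Max of remaining elements: 32
  New max = max(2, 32) = 32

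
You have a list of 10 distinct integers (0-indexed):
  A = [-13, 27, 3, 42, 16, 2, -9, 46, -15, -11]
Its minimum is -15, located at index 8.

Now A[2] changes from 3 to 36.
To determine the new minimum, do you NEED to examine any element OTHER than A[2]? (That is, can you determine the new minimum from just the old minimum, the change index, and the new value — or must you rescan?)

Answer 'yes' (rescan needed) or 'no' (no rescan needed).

Answer: no

Derivation:
Old min = -15 at index 8
Change at index 2: 3 -> 36
Index 2 was NOT the min. New min = min(-15, 36). No rescan of other elements needed.
Needs rescan: no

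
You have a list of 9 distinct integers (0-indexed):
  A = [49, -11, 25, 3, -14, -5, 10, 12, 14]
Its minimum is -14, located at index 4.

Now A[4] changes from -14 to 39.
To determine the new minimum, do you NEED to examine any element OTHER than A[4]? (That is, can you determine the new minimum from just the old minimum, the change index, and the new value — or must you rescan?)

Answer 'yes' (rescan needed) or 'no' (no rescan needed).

Answer: yes

Derivation:
Old min = -14 at index 4
Change at index 4: -14 -> 39
Index 4 WAS the min and new value 39 > old min -14. Must rescan other elements to find the new min.
Needs rescan: yes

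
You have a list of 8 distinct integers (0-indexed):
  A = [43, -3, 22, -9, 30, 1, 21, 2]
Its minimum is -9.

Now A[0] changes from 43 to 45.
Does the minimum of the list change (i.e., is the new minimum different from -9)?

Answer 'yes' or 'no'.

Old min = -9
Change: A[0] 43 -> 45
Changed element was NOT the min; min changes only if 45 < -9.
New min = -9; changed? no

Answer: no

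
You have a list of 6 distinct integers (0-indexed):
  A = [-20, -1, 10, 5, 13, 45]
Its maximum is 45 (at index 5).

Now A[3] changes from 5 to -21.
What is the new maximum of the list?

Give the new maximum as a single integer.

Old max = 45 (at index 5)
Change: A[3] 5 -> -21
Changed element was NOT the old max.
  New max = max(old_max, new_val) = max(45, -21) = 45

Answer: 45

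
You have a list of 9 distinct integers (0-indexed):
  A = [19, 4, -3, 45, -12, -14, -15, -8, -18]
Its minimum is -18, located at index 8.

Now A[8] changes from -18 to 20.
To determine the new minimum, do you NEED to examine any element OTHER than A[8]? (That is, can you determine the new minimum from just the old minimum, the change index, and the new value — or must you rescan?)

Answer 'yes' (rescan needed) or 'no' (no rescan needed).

Answer: yes

Derivation:
Old min = -18 at index 8
Change at index 8: -18 -> 20
Index 8 WAS the min and new value 20 > old min -18. Must rescan other elements to find the new min.
Needs rescan: yes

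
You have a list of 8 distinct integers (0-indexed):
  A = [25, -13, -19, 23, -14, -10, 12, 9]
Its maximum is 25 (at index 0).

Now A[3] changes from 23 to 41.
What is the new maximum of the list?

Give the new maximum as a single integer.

Answer: 41

Derivation:
Old max = 25 (at index 0)
Change: A[3] 23 -> 41
Changed element was NOT the old max.
  New max = max(old_max, new_val) = max(25, 41) = 41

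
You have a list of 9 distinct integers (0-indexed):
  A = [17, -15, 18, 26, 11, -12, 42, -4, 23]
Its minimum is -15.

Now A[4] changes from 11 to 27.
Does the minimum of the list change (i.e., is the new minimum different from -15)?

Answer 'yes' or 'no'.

Answer: no

Derivation:
Old min = -15
Change: A[4] 11 -> 27
Changed element was NOT the min; min changes only if 27 < -15.
New min = -15; changed? no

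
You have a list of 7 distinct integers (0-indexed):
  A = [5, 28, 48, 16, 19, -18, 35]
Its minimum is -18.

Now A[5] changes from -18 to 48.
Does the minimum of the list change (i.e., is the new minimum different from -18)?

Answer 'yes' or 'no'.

Answer: yes

Derivation:
Old min = -18
Change: A[5] -18 -> 48
Changed element was the min; new min must be rechecked.
New min = 5; changed? yes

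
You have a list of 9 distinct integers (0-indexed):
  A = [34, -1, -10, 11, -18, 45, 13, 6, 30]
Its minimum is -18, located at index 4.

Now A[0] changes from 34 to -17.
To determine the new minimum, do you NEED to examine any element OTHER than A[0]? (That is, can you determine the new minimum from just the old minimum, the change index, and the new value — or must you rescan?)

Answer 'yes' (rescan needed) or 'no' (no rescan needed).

Old min = -18 at index 4
Change at index 0: 34 -> -17
Index 0 was NOT the min. New min = min(-18, -17). No rescan of other elements needed.
Needs rescan: no

Answer: no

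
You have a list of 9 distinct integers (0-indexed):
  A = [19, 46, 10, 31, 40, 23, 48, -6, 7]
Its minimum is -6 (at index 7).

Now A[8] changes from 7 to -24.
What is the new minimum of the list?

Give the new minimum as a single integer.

Old min = -6 (at index 7)
Change: A[8] 7 -> -24
Changed element was NOT the old min.
  New min = min(old_min, new_val) = min(-6, -24) = -24

Answer: -24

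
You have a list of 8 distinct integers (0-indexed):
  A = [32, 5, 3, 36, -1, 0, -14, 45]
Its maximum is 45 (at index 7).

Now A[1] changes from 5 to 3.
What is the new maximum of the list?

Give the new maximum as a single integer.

Old max = 45 (at index 7)
Change: A[1] 5 -> 3
Changed element was NOT the old max.
  New max = max(old_max, new_val) = max(45, 3) = 45

Answer: 45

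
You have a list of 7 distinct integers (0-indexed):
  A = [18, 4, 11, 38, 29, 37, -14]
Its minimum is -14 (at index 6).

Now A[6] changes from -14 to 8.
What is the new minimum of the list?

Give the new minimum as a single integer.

Answer: 4

Derivation:
Old min = -14 (at index 6)
Change: A[6] -14 -> 8
Changed element WAS the min. Need to check: is 8 still <= all others?
  Min of remaining elements: 4
  New min = min(8, 4) = 4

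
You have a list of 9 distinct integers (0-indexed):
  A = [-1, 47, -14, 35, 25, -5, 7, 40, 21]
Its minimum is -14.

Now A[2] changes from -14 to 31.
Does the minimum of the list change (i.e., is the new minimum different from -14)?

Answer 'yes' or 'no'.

Answer: yes

Derivation:
Old min = -14
Change: A[2] -14 -> 31
Changed element was the min; new min must be rechecked.
New min = -5; changed? yes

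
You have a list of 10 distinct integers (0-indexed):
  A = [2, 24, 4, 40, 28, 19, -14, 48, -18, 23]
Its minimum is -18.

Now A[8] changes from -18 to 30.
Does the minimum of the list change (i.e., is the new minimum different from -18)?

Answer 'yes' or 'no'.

Old min = -18
Change: A[8] -18 -> 30
Changed element was the min; new min must be rechecked.
New min = -14; changed? yes

Answer: yes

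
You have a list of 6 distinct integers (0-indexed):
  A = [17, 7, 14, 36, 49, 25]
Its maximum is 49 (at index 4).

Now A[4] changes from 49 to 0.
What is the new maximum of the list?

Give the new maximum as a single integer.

Old max = 49 (at index 4)
Change: A[4] 49 -> 0
Changed element WAS the max -> may need rescan.
  Max of remaining elements: 36
  New max = max(0, 36) = 36

Answer: 36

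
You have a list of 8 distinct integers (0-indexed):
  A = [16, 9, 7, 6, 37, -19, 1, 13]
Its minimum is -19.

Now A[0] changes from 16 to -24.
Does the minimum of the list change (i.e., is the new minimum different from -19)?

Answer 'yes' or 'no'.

Old min = -19
Change: A[0] 16 -> -24
Changed element was NOT the min; min changes only if -24 < -19.
New min = -24; changed? yes

Answer: yes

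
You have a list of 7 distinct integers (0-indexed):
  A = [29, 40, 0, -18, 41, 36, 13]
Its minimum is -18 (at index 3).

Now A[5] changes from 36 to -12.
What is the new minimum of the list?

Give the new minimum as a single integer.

Old min = -18 (at index 3)
Change: A[5] 36 -> -12
Changed element was NOT the old min.
  New min = min(old_min, new_val) = min(-18, -12) = -18

Answer: -18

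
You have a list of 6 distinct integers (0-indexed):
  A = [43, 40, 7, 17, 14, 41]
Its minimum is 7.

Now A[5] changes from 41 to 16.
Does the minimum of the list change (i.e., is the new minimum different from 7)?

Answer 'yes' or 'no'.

Old min = 7
Change: A[5] 41 -> 16
Changed element was NOT the min; min changes only if 16 < 7.
New min = 7; changed? no

Answer: no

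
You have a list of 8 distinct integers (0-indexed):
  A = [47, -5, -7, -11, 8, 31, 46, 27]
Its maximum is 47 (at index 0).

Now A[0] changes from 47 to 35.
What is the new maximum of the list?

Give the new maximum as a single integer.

Old max = 47 (at index 0)
Change: A[0] 47 -> 35
Changed element WAS the max -> may need rescan.
  Max of remaining elements: 46
  New max = max(35, 46) = 46

Answer: 46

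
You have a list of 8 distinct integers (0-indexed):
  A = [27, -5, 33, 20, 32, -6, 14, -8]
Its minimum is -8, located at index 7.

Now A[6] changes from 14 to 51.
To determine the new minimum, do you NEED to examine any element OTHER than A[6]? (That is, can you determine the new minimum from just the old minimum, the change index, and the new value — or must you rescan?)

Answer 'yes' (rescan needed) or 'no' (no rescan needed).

Old min = -8 at index 7
Change at index 6: 14 -> 51
Index 6 was NOT the min. New min = min(-8, 51). No rescan of other elements needed.
Needs rescan: no

Answer: no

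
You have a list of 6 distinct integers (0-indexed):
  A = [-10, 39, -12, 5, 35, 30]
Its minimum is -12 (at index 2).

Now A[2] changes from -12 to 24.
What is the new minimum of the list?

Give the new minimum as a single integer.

Old min = -12 (at index 2)
Change: A[2] -12 -> 24
Changed element WAS the min. Need to check: is 24 still <= all others?
  Min of remaining elements: -10
  New min = min(24, -10) = -10

Answer: -10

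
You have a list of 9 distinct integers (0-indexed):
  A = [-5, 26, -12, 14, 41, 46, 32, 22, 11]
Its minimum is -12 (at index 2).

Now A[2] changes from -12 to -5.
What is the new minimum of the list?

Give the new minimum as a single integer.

Answer: -5

Derivation:
Old min = -12 (at index 2)
Change: A[2] -12 -> -5
Changed element WAS the min. Need to check: is -5 still <= all others?
  Min of remaining elements: -5
  New min = min(-5, -5) = -5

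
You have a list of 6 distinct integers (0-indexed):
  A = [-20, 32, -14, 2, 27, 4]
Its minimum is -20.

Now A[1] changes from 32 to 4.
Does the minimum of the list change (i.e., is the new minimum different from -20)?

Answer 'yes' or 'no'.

Old min = -20
Change: A[1] 32 -> 4
Changed element was NOT the min; min changes only if 4 < -20.
New min = -20; changed? no

Answer: no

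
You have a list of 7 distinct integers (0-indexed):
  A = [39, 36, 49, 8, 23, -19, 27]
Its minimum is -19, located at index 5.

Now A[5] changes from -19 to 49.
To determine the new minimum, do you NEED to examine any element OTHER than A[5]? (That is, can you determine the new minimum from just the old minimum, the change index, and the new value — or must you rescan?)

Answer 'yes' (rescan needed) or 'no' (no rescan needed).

Answer: yes

Derivation:
Old min = -19 at index 5
Change at index 5: -19 -> 49
Index 5 WAS the min and new value 49 > old min -19. Must rescan other elements to find the new min.
Needs rescan: yes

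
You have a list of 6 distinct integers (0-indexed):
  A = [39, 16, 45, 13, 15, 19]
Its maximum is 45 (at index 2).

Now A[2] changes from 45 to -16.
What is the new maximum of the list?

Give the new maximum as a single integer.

Answer: 39

Derivation:
Old max = 45 (at index 2)
Change: A[2] 45 -> -16
Changed element WAS the max -> may need rescan.
  Max of remaining elements: 39
  New max = max(-16, 39) = 39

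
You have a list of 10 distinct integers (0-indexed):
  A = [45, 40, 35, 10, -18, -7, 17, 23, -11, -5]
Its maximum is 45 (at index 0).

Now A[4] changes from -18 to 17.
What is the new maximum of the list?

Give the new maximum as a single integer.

Answer: 45

Derivation:
Old max = 45 (at index 0)
Change: A[4] -18 -> 17
Changed element was NOT the old max.
  New max = max(old_max, new_val) = max(45, 17) = 45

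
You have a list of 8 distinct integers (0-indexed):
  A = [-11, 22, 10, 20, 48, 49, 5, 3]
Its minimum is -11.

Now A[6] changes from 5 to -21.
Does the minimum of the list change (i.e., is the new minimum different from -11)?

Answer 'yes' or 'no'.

Answer: yes

Derivation:
Old min = -11
Change: A[6] 5 -> -21
Changed element was NOT the min; min changes only if -21 < -11.
New min = -21; changed? yes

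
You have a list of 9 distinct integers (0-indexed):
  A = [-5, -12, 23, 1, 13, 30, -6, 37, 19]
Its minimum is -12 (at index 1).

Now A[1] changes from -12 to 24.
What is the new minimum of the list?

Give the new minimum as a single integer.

Old min = -12 (at index 1)
Change: A[1] -12 -> 24
Changed element WAS the min. Need to check: is 24 still <= all others?
  Min of remaining elements: -6
  New min = min(24, -6) = -6

Answer: -6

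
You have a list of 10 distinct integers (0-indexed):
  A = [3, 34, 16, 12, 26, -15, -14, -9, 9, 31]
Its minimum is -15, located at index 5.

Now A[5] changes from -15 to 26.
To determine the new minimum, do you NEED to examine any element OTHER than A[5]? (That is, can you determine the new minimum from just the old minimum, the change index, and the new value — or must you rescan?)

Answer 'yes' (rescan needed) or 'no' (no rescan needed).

Answer: yes

Derivation:
Old min = -15 at index 5
Change at index 5: -15 -> 26
Index 5 WAS the min and new value 26 > old min -15. Must rescan other elements to find the new min.
Needs rescan: yes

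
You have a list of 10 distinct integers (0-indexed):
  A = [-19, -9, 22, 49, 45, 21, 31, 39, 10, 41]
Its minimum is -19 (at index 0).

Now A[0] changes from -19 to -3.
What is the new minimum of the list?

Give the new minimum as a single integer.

Old min = -19 (at index 0)
Change: A[0] -19 -> -3
Changed element WAS the min. Need to check: is -3 still <= all others?
  Min of remaining elements: -9
  New min = min(-3, -9) = -9

Answer: -9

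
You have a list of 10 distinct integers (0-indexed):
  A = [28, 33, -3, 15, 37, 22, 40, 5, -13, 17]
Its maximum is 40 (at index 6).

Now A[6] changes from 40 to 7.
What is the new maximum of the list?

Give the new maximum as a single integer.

Answer: 37

Derivation:
Old max = 40 (at index 6)
Change: A[6] 40 -> 7
Changed element WAS the max -> may need rescan.
  Max of remaining elements: 37
  New max = max(7, 37) = 37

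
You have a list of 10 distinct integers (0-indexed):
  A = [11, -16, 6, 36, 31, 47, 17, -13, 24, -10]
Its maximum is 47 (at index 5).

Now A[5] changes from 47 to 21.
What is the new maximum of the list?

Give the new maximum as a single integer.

Answer: 36

Derivation:
Old max = 47 (at index 5)
Change: A[5] 47 -> 21
Changed element WAS the max -> may need rescan.
  Max of remaining elements: 36
  New max = max(21, 36) = 36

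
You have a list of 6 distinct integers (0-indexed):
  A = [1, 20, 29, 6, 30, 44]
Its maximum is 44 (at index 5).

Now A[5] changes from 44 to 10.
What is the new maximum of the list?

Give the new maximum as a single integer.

Answer: 30

Derivation:
Old max = 44 (at index 5)
Change: A[5] 44 -> 10
Changed element WAS the max -> may need rescan.
  Max of remaining elements: 30
  New max = max(10, 30) = 30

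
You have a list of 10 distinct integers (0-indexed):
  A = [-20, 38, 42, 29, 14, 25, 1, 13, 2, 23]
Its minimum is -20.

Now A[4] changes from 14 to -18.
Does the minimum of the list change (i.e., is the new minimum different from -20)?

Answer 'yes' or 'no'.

Answer: no

Derivation:
Old min = -20
Change: A[4] 14 -> -18
Changed element was NOT the min; min changes only if -18 < -20.
New min = -20; changed? no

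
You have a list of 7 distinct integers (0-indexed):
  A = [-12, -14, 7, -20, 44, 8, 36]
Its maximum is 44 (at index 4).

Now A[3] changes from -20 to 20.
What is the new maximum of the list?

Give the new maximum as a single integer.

Old max = 44 (at index 4)
Change: A[3] -20 -> 20
Changed element was NOT the old max.
  New max = max(old_max, new_val) = max(44, 20) = 44

Answer: 44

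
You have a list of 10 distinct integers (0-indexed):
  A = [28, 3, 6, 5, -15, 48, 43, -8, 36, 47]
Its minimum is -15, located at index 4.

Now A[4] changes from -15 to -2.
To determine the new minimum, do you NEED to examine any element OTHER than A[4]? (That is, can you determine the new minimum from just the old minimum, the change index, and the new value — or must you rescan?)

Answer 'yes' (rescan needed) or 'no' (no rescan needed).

Old min = -15 at index 4
Change at index 4: -15 -> -2
Index 4 WAS the min and new value -2 > old min -15. Must rescan other elements to find the new min.
Needs rescan: yes

Answer: yes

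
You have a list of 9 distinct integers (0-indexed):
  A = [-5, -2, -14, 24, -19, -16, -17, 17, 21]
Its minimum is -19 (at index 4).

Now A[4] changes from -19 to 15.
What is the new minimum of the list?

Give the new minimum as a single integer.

Answer: -17

Derivation:
Old min = -19 (at index 4)
Change: A[4] -19 -> 15
Changed element WAS the min. Need to check: is 15 still <= all others?
  Min of remaining elements: -17
  New min = min(15, -17) = -17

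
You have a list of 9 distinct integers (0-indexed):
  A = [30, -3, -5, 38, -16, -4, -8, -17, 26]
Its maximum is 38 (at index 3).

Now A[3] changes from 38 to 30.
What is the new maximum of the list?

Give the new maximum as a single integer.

Answer: 30

Derivation:
Old max = 38 (at index 3)
Change: A[3] 38 -> 30
Changed element WAS the max -> may need rescan.
  Max of remaining elements: 30
  New max = max(30, 30) = 30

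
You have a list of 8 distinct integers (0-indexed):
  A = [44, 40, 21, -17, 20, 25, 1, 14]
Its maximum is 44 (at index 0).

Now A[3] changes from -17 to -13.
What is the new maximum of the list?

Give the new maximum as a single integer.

Old max = 44 (at index 0)
Change: A[3] -17 -> -13
Changed element was NOT the old max.
  New max = max(old_max, new_val) = max(44, -13) = 44

Answer: 44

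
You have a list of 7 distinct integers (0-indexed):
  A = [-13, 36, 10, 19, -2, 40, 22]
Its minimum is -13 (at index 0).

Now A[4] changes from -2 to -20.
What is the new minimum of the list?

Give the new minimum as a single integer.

Answer: -20

Derivation:
Old min = -13 (at index 0)
Change: A[4] -2 -> -20
Changed element was NOT the old min.
  New min = min(old_min, new_val) = min(-13, -20) = -20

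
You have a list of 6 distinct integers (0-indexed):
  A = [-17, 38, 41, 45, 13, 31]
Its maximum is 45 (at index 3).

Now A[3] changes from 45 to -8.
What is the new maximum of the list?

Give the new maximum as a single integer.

Answer: 41

Derivation:
Old max = 45 (at index 3)
Change: A[3] 45 -> -8
Changed element WAS the max -> may need rescan.
  Max of remaining elements: 41
  New max = max(-8, 41) = 41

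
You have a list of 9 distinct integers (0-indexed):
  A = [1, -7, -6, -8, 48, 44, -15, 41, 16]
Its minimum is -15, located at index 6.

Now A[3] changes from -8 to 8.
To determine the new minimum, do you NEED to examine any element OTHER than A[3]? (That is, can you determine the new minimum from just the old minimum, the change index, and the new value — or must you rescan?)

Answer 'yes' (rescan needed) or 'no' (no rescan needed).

Answer: no

Derivation:
Old min = -15 at index 6
Change at index 3: -8 -> 8
Index 3 was NOT the min. New min = min(-15, 8). No rescan of other elements needed.
Needs rescan: no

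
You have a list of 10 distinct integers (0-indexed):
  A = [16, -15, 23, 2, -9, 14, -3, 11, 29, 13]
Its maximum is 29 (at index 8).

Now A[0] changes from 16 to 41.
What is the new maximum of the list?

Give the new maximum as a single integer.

Old max = 29 (at index 8)
Change: A[0] 16 -> 41
Changed element was NOT the old max.
  New max = max(old_max, new_val) = max(29, 41) = 41

Answer: 41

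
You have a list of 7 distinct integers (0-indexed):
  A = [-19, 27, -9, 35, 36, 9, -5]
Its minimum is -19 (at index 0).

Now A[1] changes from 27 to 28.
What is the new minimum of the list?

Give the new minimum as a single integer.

Old min = -19 (at index 0)
Change: A[1] 27 -> 28
Changed element was NOT the old min.
  New min = min(old_min, new_val) = min(-19, 28) = -19

Answer: -19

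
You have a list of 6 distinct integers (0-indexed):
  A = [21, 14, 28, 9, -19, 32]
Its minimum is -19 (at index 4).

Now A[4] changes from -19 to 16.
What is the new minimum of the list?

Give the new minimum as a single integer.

Answer: 9

Derivation:
Old min = -19 (at index 4)
Change: A[4] -19 -> 16
Changed element WAS the min. Need to check: is 16 still <= all others?
  Min of remaining elements: 9
  New min = min(16, 9) = 9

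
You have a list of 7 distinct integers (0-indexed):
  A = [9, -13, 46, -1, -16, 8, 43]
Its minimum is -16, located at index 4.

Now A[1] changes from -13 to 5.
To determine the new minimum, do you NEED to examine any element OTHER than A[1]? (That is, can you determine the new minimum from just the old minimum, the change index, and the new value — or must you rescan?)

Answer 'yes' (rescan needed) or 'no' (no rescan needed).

Answer: no

Derivation:
Old min = -16 at index 4
Change at index 1: -13 -> 5
Index 1 was NOT the min. New min = min(-16, 5). No rescan of other elements needed.
Needs rescan: no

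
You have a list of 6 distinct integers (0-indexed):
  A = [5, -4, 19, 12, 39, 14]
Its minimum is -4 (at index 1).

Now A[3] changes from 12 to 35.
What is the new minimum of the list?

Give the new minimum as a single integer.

Answer: -4

Derivation:
Old min = -4 (at index 1)
Change: A[3] 12 -> 35
Changed element was NOT the old min.
  New min = min(old_min, new_val) = min(-4, 35) = -4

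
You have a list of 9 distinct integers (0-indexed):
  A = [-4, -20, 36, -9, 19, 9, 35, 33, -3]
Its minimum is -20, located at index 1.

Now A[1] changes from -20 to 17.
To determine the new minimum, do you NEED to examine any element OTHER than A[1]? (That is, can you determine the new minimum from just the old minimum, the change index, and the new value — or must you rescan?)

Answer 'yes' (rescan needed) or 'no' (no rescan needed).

Old min = -20 at index 1
Change at index 1: -20 -> 17
Index 1 WAS the min and new value 17 > old min -20. Must rescan other elements to find the new min.
Needs rescan: yes

Answer: yes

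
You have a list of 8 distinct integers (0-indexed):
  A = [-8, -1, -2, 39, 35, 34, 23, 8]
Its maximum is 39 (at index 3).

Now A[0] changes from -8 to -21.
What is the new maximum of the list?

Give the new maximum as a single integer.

Old max = 39 (at index 3)
Change: A[0] -8 -> -21
Changed element was NOT the old max.
  New max = max(old_max, new_val) = max(39, -21) = 39

Answer: 39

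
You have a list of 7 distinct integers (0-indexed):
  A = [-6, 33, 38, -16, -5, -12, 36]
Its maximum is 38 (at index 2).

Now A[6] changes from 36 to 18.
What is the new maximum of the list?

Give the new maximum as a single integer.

Old max = 38 (at index 2)
Change: A[6] 36 -> 18
Changed element was NOT the old max.
  New max = max(old_max, new_val) = max(38, 18) = 38

Answer: 38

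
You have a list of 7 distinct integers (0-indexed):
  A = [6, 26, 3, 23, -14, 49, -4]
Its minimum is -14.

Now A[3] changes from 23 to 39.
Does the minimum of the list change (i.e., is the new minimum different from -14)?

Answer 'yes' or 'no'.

Answer: no

Derivation:
Old min = -14
Change: A[3] 23 -> 39
Changed element was NOT the min; min changes only if 39 < -14.
New min = -14; changed? no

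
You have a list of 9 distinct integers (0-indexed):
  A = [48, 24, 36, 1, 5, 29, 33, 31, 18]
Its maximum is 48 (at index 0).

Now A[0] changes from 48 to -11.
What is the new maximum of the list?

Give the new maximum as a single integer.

Answer: 36

Derivation:
Old max = 48 (at index 0)
Change: A[0] 48 -> -11
Changed element WAS the max -> may need rescan.
  Max of remaining elements: 36
  New max = max(-11, 36) = 36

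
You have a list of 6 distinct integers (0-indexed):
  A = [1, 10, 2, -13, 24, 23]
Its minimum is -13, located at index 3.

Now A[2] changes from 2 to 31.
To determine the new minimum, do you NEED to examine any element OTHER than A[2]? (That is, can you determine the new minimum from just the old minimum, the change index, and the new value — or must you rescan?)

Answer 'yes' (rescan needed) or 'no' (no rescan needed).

Answer: no

Derivation:
Old min = -13 at index 3
Change at index 2: 2 -> 31
Index 2 was NOT the min. New min = min(-13, 31). No rescan of other elements needed.
Needs rescan: no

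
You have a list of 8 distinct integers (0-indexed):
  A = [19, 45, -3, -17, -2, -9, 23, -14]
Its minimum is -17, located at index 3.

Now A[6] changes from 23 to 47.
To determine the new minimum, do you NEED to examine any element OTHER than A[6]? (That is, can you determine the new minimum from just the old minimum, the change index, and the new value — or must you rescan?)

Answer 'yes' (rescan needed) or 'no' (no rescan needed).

Answer: no

Derivation:
Old min = -17 at index 3
Change at index 6: 23 -> 47
Index 6 was NOT the min. New min = min(-17, 47). No rescan of other elements needed.
Needs rescan: no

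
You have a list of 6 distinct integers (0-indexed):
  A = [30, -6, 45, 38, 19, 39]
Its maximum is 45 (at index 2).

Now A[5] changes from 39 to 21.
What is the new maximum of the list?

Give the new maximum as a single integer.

Old max = 45 (at index 2)
Change: A[5] 39 -> 21
Changed element was NOT the old max.
  New max = max(old_max, new_val) = max(45, 21) = 45

Answer: 45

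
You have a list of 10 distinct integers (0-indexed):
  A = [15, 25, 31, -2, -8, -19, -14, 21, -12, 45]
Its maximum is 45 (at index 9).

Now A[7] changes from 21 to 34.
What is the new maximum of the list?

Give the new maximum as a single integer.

Answer: 45

Derivation:
Old max = 45 (at index 9)
Change: A[7] 21 -> 34
Changed element was NOT the old max.
  New max = max(old_max, new_val) = max(45, 34) = 45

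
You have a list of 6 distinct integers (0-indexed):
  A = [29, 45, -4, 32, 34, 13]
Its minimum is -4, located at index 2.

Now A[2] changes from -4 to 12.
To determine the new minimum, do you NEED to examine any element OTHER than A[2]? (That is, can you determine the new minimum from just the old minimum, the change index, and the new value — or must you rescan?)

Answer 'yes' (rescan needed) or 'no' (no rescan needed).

Answer: yes

Derivation:
Old min = -4 at index 2
Change at index 2: -4 -> 12
Index 2 WAS the min and new value 12 > old min -4. Must rescan other elements to find the new min.
Needs rescan: yes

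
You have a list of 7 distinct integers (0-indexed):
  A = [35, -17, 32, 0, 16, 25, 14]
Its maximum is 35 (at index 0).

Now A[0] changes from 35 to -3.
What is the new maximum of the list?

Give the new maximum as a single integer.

Old max = 35 (at index 0)
Change: A[0] 35 -> -3
Changed element WAS the max -> may need rescan.
  Max of remaining elements: 32
  New max = max(-3, 32) = 32

Answer: 32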